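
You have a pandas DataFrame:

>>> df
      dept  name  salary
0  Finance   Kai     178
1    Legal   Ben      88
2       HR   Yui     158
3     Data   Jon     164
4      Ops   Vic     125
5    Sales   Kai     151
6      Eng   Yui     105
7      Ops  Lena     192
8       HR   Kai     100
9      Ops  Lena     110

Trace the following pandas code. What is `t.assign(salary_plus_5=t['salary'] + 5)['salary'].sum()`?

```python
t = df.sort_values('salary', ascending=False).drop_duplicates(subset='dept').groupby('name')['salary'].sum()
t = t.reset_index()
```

1036

sort by salary descending:
      dept  name  salary
7      Ops  Lena     192
0  Finance   Kai     178
3     Data   Jon     164
2       HR   Yui     158
5    Sales   Kai     151
4      Ops   Vic     125
9      Ops  Lena     110
6      Eng   Yui     105
8       HR   Kai     100
1    Legal   Ben      88
drop duplicate dept (keep=first):
      dept  name  salary
7      Ops  Lena     192
0  Finance   Kai     178
3     Data   Jon     164
2       HR   Yui     158
5    Sales   Kai     151
6      Eng   Yui     105
1    Legal   Ben      88
group by name, sum of salary:
name
Ben      88
Jon     164
Kai     329
Lena    192
Yui     263
Name: salary, dtype: int64
reset_index():
   name  salary
0   Ben      88
1   Jon     164
2   Kai     329
3  Lena     192
4   Yui     263
add column salary_plus_5 = t['salary'] + 5:
   name  salary  salary_plus_5
0   Ben      88             93
1   Jon     164            169
2   Kai     329            334
3  Lena     192            197
4   Yui     263            268
Finally, sum of column 'salary' = 1036.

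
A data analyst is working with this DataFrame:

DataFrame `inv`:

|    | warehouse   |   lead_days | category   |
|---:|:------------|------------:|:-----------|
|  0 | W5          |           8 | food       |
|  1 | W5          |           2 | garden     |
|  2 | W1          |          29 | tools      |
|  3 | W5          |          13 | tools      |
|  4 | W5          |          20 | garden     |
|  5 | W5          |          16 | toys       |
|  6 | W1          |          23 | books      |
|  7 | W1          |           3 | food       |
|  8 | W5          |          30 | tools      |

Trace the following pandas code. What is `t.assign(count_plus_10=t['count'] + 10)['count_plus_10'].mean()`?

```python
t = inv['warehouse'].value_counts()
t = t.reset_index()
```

14.5

value_counts of warehouse:
warehouse
W5    6
W1    3
Name: count, dtype: int64
reset_index():
  warehouse  count
0        W5      6
1        W1      3
add column count_plus_10 = t['count'] + 10:
  warehouse  count  count_plus_10
0        W5      6             16
1        W1      3             13
Taking the mean of column 'count_plus_10' gives 14.5.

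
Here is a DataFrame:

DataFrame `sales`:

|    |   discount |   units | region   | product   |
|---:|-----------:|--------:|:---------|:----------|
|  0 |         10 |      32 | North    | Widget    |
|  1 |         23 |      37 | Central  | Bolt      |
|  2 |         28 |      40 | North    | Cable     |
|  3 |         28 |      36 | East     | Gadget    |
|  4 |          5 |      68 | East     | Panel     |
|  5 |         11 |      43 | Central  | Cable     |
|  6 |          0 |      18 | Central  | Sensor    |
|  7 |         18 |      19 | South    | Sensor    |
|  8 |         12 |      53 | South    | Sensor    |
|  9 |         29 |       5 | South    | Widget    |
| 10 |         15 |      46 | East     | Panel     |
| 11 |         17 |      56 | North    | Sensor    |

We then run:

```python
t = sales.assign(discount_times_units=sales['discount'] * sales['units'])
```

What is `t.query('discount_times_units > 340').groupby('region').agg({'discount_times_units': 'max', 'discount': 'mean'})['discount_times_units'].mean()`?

903.75

add column discount_times_units = sales['discount'] * sales['units']:
    discount  units   region product  discount_times_units
0         10     32    North  Widget                   320
1         23     37  Central    Bolt                   851
2         28     40    North   Cable                  1120
3         28     36     East  Gadget                  1008
4          5     68     East   Panel                   340
5         11     43  Central   Cable                   473
6          0     18  Central  Sensor                     0
7         18     19    South  Sensor                   342
8         12     53    South  Sensor                   636
9         29      5    South  Widget                   145
10        15     46     East   Panel                   690
11        17     56    North  Sensor                   952
filter rows where discount_times_units > 340:
    discount  units   region product  discount_times_units
1         23     37  Central    Bolt                   851
2         28     40    North   Cable                  1120
3         28     36     East  Gadget                  1008
5         11     43  Central   Cable                   473
7         18     19    South  Sensor                   342
8         12     53    South  Sensor                   636
10        15     46     East   Panel                   690
11        17     56    North  Sensor                   952
group by region: max(discount_times_units), mean(discount):
         discount_times_units  discount
region                                 
Central                   851      17.0
East                     1008      21.5
North                    1120      22.5
South                     636      15.0
Hence 903.75.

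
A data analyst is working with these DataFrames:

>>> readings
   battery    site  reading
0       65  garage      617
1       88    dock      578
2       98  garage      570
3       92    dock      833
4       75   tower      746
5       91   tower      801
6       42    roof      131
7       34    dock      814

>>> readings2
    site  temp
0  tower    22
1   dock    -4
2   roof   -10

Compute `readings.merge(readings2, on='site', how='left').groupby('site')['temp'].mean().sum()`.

8.0

merge on 'site' (how='left') → 8 rows:
   battery    site  reading  temp
0       65  garage      617   NaN
1       88    dock      578  -4.0
2       98  garage      570   NaN
3       92    dock      833  -4.0
4       75   tower      746  22.0
5       91   tower      801  22.0
6       42    roof      131 -10.0
7       34    dock      814  -4.0
group by site, mean of temp:
site
dock      -4.0
garage     NaN
roof     -10.0
tower     22.0
Name: temp, dtype: float64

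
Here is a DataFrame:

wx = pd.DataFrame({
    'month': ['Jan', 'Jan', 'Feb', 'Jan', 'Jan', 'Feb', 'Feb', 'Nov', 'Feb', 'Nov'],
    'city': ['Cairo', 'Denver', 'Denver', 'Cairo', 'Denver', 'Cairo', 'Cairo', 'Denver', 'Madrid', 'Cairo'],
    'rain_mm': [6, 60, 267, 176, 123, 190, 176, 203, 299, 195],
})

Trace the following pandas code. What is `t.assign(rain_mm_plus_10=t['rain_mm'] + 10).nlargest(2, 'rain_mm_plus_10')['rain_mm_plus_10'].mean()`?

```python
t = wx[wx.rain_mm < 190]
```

filter rows where rain_mm < 190:
  month    city  rain_mm
0   Jan   Cairo        6
1   Jan  Denver       60
3   Jan   Cairo      176
4   Jan  Denver      123
6   Feb   Cairo      176
add column rain_mm_plus_10 = t['rain_mm'] + 10:
  month    city  rain_mm  rain_mm_plus_10
0   Jan   Cairo        6               16
1   Jan  Denver       60               70
3   Jan   Cairo      176              186
4   Jan  Denver      123              133
6   Feb   Cairo      176              186
take 2 rows with largest rain_mm_plus_10:
  month   city  rain_mm  rain_mm_plus_10
3   Jan  Cairo      176              186
6   Feb  Cairo      176              186

186.0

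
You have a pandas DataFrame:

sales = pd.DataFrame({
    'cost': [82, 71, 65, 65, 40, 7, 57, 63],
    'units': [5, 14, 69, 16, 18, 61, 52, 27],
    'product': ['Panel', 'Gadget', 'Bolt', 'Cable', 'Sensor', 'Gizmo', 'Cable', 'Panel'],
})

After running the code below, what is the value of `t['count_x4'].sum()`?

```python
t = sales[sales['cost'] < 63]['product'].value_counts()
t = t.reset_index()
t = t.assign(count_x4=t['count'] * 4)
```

filter rows where cost < 63:
   cost  units product
4    40     18  Sensor
5     7     61   Gizmo
6    57     52   Cable
value_counts of product:
product
Sensor    1
Gizmo     1
Cable     1
Name: count, dtype: int64
reset_index():
  product  count
0  Sensor      1
1   Gizmo      1
2   Cable      1
add column count_x4 = t['count'] * 4:
  product  count  count_x4
0  Sensor      1         4
1   Gizmo      1         4
2   Cable      1         4

12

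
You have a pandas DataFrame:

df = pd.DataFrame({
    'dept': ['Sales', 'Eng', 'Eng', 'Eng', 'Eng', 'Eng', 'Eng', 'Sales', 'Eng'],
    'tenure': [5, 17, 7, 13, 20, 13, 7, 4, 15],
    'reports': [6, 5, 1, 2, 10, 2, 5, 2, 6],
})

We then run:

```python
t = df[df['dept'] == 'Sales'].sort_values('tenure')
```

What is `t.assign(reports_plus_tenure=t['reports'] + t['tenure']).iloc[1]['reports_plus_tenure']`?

11

filter rows where dept == 'Sales':
    dept  tenure  reports
0  Sales       5        6
7  Sales       4        2
sort by tenure:
    dept  tenure  reports
7  Sales       4        2
0  Sales       5        6
add column reports_plus_tenure = t['reports'] + t['tenure']:
    dept  tenure  reports  reports_plus_tenure
7  Sales       4        2                    6
0  Sales       5        6                   11
Then the value at position 1, column 'reports_plus_tenure': 11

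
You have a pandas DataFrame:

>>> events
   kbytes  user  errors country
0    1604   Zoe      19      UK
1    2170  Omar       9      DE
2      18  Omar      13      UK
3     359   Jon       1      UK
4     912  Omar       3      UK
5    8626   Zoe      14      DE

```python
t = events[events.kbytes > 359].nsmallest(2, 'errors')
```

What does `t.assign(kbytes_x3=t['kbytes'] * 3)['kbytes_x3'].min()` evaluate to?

2736

filter rows where kbytes > 359:
   kbytes  user  errors country
0    1604   Zoe      19      UK
1    2170  Omar       9      DE
4     912  Omar       3      UK
5    8626   Zoe      14      DE
take 2 rows with smallest errors:
   kbytes  user  errors country
4     912  Omar       3      UK
1    2170  Omar       9      DE
add column kbytes_x3 = t['kbytes'] * 3:
   kbytes  user  errors country  kbytes_x3
4     912  Omar       3      UK       2736
1    2170  Omar       9      DE       6510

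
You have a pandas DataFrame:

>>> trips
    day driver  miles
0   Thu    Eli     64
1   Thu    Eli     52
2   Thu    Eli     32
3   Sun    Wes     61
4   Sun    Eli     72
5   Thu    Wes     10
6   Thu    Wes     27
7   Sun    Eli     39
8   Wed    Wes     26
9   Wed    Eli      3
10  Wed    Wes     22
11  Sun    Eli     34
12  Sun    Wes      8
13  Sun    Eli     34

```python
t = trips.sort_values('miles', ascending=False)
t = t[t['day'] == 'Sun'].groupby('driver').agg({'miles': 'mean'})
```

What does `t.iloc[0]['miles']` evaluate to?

44.75

sort by miles descending:
    day driver  miles
4   Sun    Eli     72
0   Thu    Eli     64
3   Sun    Wes     61
1   Thu    Eli     52
7   Sun    Eli     39
11  Sun    Eli     34
13  Sun    Eli     34
2   Thu    Eli     32
6   Thu    Wes     27
8   Wed    Wes     26
10  Wed    Wes     22
5   Thu    Wes     10
12  Sun    Wes      8
9   Wed    Eli      3
filter rows where day == 'Sun':
    day driver  miles
4   Sun    Eli     72
3   Sun    Wes     61
7   Sun    Eli     39
11  Sun    Eli     34
13  Sun    Eli     34
12  Sun    Wes      8
group by driver, mean of miles:
        miles
driver       
Eli     44.75
Wes     34.50
Finally, value at position 0, column 'miles' = 44.75.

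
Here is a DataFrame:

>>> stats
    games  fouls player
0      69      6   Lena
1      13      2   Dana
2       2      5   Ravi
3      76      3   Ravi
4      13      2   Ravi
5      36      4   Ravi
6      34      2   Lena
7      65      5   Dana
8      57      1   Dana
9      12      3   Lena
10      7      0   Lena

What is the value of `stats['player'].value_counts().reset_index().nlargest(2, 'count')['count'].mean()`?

4.0

value_counts of player:
player
Lena    4
Ravi    4
Dana    3
Name: count, dtype: int64
reset_index():
  player  count
0   Lena      4
1   Ravi      4
2   Dana      3
take 2 rows with largest count:
  player  count
0   Lena      4
1   Ravi      4
Hence 4.0.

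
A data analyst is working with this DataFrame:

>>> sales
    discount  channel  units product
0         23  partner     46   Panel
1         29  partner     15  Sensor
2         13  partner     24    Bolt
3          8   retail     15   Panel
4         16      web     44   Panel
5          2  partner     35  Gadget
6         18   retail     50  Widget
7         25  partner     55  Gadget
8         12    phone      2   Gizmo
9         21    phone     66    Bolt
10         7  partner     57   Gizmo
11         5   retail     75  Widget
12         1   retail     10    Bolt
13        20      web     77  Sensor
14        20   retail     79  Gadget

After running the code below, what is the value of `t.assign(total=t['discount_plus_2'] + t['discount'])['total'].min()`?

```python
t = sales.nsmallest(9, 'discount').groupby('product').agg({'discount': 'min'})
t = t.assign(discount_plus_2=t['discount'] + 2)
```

4

take 9 rows with smallest discount:
    discount  channel  units product
12         1   retail     10    Bolt
5          2  partner     35  Gadget
11         5   retail     75  Widget
10         7  partner     57   Gizmo
3          8   retail     15   Panel
8         12    phone      2   Gizmo
2         13  partner     24    Bolt
4         16      web     44   Panel
6         18   retail     50  Widget
group by product, min of discount:
         discount
product          
Bolt            1
Gadget          2
Gizmo           7
Panel           8
Widget          5
add column discount_plus_2 = t['discount'] + 2:
         discount  discount_plus_2
product                           
Bolt            1                3
Gadget          2                4
Gizmo           7                9
Panel           8               10
Widget          5                7
add column total = t['discount_plus_2'] + t['discount']:
         discount  discount_plus_2  total
product                                  
Bolt            1                3      4
Gadget          2                4      6
Gizmo           7                9     16
Panel           8               10     18
Widget          5                7     12
Reading off the min of column 'total', we get 4.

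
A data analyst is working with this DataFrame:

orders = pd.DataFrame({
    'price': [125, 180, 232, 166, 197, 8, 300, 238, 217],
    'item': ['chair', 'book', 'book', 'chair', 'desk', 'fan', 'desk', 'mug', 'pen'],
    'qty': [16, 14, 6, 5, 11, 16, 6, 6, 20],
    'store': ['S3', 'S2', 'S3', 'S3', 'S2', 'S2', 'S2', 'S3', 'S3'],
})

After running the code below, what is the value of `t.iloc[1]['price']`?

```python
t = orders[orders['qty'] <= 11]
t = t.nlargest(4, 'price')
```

238

filter rows where qty <= 11:
   price   item  qty store
2    232   book    6    S3
3    166  chair    5    S3
4    197   desk   11    S2
6    300   desk    6    S2
7    238    mug    6    S3
take 4 rows with largest price:
   price  item  qty store
6    300  desk    6    S2
7    238   mug    6    S3
2    232  book    6    S3
4    197  desk   11    S2
Then the value at position 1, column 'price': 238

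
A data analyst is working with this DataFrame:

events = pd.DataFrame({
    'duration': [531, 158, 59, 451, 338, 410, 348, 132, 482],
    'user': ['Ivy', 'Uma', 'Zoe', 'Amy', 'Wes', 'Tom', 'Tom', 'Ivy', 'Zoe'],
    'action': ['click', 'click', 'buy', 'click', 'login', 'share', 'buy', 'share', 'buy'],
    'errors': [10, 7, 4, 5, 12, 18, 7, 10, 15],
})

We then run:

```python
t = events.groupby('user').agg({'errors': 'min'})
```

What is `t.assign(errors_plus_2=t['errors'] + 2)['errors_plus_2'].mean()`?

9.5

group by user, min of errors:
      errors
user        
Amy        5
Ivy       10
Tom        7
Uma        7
Wes       12
Zoe        4
add column errors_plus_2 = t['errors'] + 2:
      errors  errors_plus_2
user                       
Amy        5              7
Ivy       10             12
Tom        7              9
Uma        7              9
Wes       12             14
Zoe        4              6
mean of column 'errors_plus_2' → 9.5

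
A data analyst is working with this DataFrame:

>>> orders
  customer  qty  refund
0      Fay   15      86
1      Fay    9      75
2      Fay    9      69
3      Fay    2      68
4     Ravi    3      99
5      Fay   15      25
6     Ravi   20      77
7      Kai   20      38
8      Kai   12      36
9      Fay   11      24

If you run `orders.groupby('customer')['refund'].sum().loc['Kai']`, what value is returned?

group by customer, sum of refund:
customer
Fay     347
Kai      74
Ravi    176
Name: refund, dtype: int64
Reading off the value at index 'Kai', we get 74.

74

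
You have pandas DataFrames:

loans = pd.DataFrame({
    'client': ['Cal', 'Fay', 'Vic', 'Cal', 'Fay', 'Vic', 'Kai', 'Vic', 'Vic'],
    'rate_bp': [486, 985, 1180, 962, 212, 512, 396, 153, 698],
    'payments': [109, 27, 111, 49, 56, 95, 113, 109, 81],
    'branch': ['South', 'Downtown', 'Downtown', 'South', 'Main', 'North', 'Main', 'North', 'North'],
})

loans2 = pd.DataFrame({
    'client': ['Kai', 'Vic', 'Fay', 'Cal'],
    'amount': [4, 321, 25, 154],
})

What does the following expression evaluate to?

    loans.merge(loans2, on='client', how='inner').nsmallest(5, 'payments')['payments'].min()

27

merge on 'client' (how='inner') → 9 rows:
  client  rate_bp  payments    branch  amount
0    Cal      486       109     South     154
1    Fay      985        27  Downtown      25
2    Vic     1180       111  Downtown     321
3    Cal      962        49     South     154
4    Fay      212        56      Main      25
5    Vic      512        95     North     321
6    Kai      396       113      Main       4
7    Vic      153       109     North     321
8    Vic      698        81     North     321
take 5 rows with smallest payments:
  client  rate_bp  payments    branch  amount
1    Fay      985        27  Downtown      25
3    Cal      962        49     South     154
4    Fay      212        56      Main      25
8    Vic      698        81     North     321
5    Vic      512        95     North     321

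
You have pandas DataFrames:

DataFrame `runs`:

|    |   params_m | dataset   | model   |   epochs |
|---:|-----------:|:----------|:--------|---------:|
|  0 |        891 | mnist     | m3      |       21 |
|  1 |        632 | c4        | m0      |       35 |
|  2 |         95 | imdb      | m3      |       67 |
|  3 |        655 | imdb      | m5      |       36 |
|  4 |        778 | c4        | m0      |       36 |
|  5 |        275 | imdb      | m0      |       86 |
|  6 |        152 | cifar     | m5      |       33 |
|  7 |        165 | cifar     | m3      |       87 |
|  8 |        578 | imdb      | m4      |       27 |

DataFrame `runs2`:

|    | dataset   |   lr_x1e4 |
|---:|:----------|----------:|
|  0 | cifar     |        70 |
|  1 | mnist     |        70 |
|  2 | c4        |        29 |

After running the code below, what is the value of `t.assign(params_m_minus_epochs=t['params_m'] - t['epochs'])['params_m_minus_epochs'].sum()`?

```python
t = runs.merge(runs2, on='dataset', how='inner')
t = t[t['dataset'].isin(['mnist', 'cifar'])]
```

merge on 'dataset' (how='inner') → 5 rows:
   params_m dataset model  epochs  lr_x1e4
0       891   mnist    m3      21       70
1       632      c4    m0      35       29
2       778      c4    m0      36       29
3       152   cifar    m5      33       70
4       165   cifar    m3      87       70
filter rows where dataset in ['mnist', 'cifar']:
   params_m dataset model  epochs  lr_x1e4
0       891   mnist    m3      21       70
3       152   cifar    m5      33       70
4       165   cifar    m3      87       70
add column params_m_minus_epochs = t['params_m'] - t['epochs']:
   params_m dataset model  epochs  lr_x1e4  params_m_minus_epochs
0       891   mnist    m3      21       70                    870
3       152   cifar    m5      33       70                    119
4       165   cifar    m3      87       70                     78
So sum() = 1067.

1067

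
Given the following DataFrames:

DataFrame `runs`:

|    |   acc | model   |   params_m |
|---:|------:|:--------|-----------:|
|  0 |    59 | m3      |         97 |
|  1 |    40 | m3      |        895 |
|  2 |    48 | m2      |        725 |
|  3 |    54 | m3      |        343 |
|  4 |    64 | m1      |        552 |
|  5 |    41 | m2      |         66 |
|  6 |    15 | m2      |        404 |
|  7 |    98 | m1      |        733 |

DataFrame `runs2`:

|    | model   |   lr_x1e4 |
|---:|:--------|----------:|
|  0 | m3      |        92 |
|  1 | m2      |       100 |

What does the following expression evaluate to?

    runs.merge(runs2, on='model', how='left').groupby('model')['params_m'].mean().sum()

1485.83333333

merge on 'model' (how='left') → 8 rows:
   acc model  params_m  lr_x1e4
0   59    m3        97     92.0
1   40    m3       895     92.0
2   48    m2       725    100.0
3   54    m3       343     92.0
4   64    m1       552      NaN
5   41    m2        66    100.0
6   15    m2       404    100.0
7   98    m1       733      NaN
group by model, mean of params_m:
model
m1    642.500000
m2    398.333333
m3    445.000000
Name: params_m, dtype: float64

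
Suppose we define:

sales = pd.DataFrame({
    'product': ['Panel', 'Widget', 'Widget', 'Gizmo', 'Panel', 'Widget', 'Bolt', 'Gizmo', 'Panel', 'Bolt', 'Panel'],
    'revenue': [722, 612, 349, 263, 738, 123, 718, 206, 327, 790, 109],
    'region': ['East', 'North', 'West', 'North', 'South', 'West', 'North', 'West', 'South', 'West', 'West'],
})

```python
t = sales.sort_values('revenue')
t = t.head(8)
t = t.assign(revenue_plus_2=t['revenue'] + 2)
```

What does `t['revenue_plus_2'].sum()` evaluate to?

sort by revenue:
   product  revenue region
10   Panel      109   West
5   Widget      123   West
7    Gizmo      206   West
3    Gizmo      263  North
8    Panel      327  South
2   Widget      349   West
1   Widget      612  North
6     Bolt      718  North
0    Panel      722   East
4    Panel      738  South
9     Bolt      790   West
take first 8 rows:
   product  revenue region
10   Panel      109   West
5   Widget      123   West
7    Gizmo      206   West
3    Gizmo      263  North
8    Panel      327  South
2   Widget      349   West
1   Widget      612  North
6     Bolt      718  North
add column revenue_plus_2 = t['revenue'] + 2:
   product  revenue region  revenue_plus_2
10   Panel      109   West             111
5   Widget      123   West             125
7    Gizmo      206   West             208
3    Gizmo      263  North             265
8    Panel      327  South             329
2   Widget      349   West             351
1   Widget      612  North             614
6     Bolt      718  North             720
The sum of column 'revenue_plus_2' is 2723.

2723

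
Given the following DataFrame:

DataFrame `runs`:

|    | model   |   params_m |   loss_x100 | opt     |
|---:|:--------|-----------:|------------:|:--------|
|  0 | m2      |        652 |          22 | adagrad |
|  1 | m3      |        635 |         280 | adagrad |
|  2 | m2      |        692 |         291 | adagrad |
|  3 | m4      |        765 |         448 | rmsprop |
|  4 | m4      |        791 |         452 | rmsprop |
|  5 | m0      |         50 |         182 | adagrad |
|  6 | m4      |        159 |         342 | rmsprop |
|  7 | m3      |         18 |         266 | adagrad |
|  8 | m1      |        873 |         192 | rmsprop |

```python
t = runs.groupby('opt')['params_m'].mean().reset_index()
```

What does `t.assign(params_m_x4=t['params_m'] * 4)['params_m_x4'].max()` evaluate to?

2588.0

group by opt, mean of params_m:
opt
adagrad    409.4
rmsprop    647.0
Name: params_m, dtype: float64
reset_index():
       opt  params_m
0  adagrad     409.4
1  rmsprop     647.0
add column params_m_x4 = t['params_m'] * 4:
       opt  params_m  params_m_x4
0  adagrad     409.4       1637.6
1  rmsprop     647.0       2588.0
max of column 'params_m_x4' → 2588.0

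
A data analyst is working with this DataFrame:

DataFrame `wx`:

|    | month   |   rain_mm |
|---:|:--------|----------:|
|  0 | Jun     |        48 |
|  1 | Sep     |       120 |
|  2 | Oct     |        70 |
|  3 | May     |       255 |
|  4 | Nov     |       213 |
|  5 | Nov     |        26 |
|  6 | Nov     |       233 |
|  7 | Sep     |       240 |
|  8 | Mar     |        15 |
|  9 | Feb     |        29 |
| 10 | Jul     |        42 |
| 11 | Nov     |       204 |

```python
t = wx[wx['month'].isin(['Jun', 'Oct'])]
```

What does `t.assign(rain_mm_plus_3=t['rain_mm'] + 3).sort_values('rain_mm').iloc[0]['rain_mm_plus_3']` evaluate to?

filter rows where month in ['Jun', 'Oct']:
  month  rain_mm
0   Jun       48
2   Oct       70
add column rain_mm_plus_3 = t['rain_mm'] + 3:
  month  rain_mm  rain_mm_plus_3
0   Jun       48              51
2   Oct       70              73
sort by rain_mm:
  month  rain_mm  rain_mm_plus_3
0   Jun       48              51
2   Oct       70              73
Hence 51.

51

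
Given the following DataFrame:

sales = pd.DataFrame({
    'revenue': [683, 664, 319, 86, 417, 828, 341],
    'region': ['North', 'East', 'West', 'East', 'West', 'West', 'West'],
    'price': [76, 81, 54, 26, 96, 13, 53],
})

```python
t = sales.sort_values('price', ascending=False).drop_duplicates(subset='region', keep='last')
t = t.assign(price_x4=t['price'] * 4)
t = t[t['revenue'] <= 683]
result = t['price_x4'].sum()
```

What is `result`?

sort by price descending:
   revenue region  price
4      417   West     96
1      664   East     81
0      683  North     76
2      319   West     54
6      341   West     53
3       86   East     26
5      828   West     13
drop duplicate region (keep=last):
   revenue region  price
0      683  North     76
3       86   East     26
5      828   West     13
add column price_x4 = t['price'] * 4:
   revenue region  price  price_x4
0      683  North     76       304
3       86   East     26       104
5      828   West     13        52
filter rows where revenue <= 683:
   revenue region  price  price_x4
0      683  North     76       304
3       86   East     26       104
Then the sum of column 'price_x4': 408

408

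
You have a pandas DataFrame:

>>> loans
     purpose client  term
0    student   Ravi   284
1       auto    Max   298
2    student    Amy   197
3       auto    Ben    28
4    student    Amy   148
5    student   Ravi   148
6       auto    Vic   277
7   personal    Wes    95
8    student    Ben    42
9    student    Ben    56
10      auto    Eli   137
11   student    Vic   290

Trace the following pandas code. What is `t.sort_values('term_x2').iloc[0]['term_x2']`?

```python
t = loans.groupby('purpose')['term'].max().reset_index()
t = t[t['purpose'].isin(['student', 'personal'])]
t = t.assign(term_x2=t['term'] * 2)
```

190

group by purpose, max of term:
purpose
auto        298
personal     95
student     290
Name: term, dtype: int64
reset_index():
    purpose  term
0      auto   298
1  personal    95
2   student   290
filter rows where purpose in ['student', 'personal']:
    purpose  term
1  personal    95
2   student   290
add column term_x2 = t['term'] * 2:
    purpose  term  term_x2
1  personal    95      190
2   student   290      580
sort by term_x2:
    purpose  term  term_x2
1  personal    95      190
2   student   290      580
Reading off the value at position 0, column 'term_x2', we get 190.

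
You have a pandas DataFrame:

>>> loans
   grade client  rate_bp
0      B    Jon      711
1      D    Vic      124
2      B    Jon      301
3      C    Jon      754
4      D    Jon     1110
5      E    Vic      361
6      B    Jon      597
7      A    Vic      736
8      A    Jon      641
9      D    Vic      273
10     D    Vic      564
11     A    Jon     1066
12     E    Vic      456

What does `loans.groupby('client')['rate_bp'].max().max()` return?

1110

group by client, max of rate_bp:
client
Jon    1110
Vic     736
Name: rate_bp, dtype: int64
max of the resulting series → 1110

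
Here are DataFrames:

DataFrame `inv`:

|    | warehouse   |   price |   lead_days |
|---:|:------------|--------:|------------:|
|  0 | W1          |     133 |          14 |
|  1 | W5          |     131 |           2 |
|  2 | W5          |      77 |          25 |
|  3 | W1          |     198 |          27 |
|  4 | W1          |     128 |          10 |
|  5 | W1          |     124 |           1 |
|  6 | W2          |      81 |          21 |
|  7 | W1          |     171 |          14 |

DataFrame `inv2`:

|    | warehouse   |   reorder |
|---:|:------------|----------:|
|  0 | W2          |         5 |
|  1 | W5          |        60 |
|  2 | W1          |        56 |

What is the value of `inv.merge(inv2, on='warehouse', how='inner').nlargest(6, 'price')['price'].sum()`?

885

merge on 'warehouse' (how='inner') → 8 rows:
  warehouse  price  lead_days  reorder
0        W1    133         14       56
1        W5    131          2       60
2        W5     77         25       60
3        W1    198         27       56
4        W1    128         10       56
5        W1    124          1       56
6        W2     81         21        5
7        W1    171         14       56
take 6 rows with largest price:
  warehouse  price  lead_days  reorder
3        W1    198         27       56
7        W1    171         14       56
0        W1    133         14       56
1        W5    131          2       60
4        W1    128         10       56
5        W1    124          1       56
Taking the sum of column 'price' gives 885.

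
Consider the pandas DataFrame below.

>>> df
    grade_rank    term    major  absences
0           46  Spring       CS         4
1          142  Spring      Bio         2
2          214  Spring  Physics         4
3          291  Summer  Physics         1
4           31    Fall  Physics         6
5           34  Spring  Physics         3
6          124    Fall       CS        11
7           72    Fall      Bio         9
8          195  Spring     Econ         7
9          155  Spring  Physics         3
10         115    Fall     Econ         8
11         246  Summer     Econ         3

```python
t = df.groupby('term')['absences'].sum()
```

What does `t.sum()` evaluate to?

group by term, sum of absences:
term
Fall      34
Spring    23
Summer     4
Name: absences, dtype: int64
The sum of the resulting series is 61.

61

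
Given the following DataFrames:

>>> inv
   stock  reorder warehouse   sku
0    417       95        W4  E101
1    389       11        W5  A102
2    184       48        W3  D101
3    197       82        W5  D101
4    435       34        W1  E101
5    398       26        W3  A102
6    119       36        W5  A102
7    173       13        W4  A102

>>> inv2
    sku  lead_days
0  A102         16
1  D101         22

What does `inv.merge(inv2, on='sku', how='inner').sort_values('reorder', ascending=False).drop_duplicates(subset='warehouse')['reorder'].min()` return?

merge on 'sku' (how='inner') → 6 rows:
   stock  reorder warehouse   sku  lead_days
0    389       11        W5  A102         16
1    184       48        W3  D101         22
2    197       82        W5  D101         22
3    398       26        W3  A102         16
4    119       36        W5  A102         16
5    173       13        W4  A102         16
sort by reorder descending:
   stock  reorder warehouse   sku  lead_days
2    197       82        W5  D101         22
1    184       48        W3  D101         22
4    119       36        W5  A102         16
3    398       26        W3  A102         16
5    173       13        W4  A102         16
0    389       11        W5  A102         16
drop duplicate warehouse (keep=first):
   stock  reorder warehouse   sku  lead_days
2    197       82        W5  D101         22
1    184       48        W3  D101         22
5    173       13        W4  A102         16

13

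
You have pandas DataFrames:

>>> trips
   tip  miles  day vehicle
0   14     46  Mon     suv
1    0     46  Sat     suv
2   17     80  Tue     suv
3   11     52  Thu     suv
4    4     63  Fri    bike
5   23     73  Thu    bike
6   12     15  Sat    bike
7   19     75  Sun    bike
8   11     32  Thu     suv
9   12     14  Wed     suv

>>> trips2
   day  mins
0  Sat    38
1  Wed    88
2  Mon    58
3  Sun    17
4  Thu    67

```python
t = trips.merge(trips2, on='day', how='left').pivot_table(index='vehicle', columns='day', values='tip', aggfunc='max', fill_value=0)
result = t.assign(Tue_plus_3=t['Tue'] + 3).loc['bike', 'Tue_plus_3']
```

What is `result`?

merge on 'day' (how='left') → 10 rows:
   tip  miles  day vehicle  mins
0   14     46  Mon     suv  58.0
1    0     46  Sat     suv  38.0
2   17     80  Tue     suv   NaN
3   11     52  Thu     suv  67.0
4    4     63  Fri    bike   NaN
5   23     73  Thu    bike  67.0
6   12     15  Sat    bike  38.0
7   19     75  Sun    bike  17.0
8   11     32  Thu     suv  67.0
9   12     14  Wed     suv  88.0
pivot: rows=vehicle, cols=day, max(tip):
day      Fri  Mon  Sat  Sun  Thu  Tue  Wed
vehicle                                   
bike       4    0   12   19   23    0    0
suv        0   14    0    0   11   17   12
add column Tue_plus_3 = t['Tue'] + 3:
day      Fri  Mon  Sat  Sun  Thu  Tue  Wed  Tue_plus_3
vehicle                                               
bike       4    0   12   19   23    0    0           3
suv        0   14    0    0   11   17   12          20

3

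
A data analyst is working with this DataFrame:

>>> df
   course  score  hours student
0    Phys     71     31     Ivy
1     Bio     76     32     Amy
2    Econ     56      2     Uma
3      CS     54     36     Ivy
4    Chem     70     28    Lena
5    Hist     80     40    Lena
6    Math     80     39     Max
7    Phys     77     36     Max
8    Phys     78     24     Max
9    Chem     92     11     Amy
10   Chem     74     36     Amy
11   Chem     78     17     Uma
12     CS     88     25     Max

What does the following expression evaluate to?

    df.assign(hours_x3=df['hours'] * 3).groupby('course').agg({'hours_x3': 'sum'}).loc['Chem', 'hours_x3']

276

add column hours_x3 = df['hours'] * 3:
   course  score  hours student  hours_x3
0    Phys     71     31     Ivy        93
1     Bio     76     32     Amy        96
2    Econ     56      2     Uma         6
3      CS     54     36     Ivy       108
4    Chem     70     28    Lena        84
5    Hist     80     40    Lena       120
6    Math     80     39     Max       117
7    Phys     77     36     Max       108
8    Phys     78     24     Max        72
9    Chem     92     11     Amy        33
10   Chem     74     36     Amy       108
11   Chem     78     17     Uma        51
12     CS     88     25     Max        75
group by course, sum of hours_x3:
        hours_x3
course          
Bio           96
CS           183
Chem         276
Econ           6
Hist         120
Math         117
Phys         273
So loc['Chem', 'hours_x3'] = 276.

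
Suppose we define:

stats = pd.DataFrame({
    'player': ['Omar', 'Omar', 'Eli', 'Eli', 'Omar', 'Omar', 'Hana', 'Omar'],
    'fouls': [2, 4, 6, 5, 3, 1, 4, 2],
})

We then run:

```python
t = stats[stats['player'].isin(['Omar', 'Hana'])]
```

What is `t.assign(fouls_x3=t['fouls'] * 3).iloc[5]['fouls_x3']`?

6

filter rows where player in ['Omar', 'Hana']:
  player  fouls
0   Omar      2
1   Omar      4
4   Omar      3
5   Omar      1
6   Hana      4
7   Omar      2
add column fouls_x3 = t['fouls'] * 3:
  player  fouls  fouls_x3
0   Omar      2         6
1   Omar      4        12
4   Omar      3         9
5   Omar      1         3
6   Hana      4        12
7   Omar      2         6
Reading off the value at position 5, column 'fouls_x3', we get 6.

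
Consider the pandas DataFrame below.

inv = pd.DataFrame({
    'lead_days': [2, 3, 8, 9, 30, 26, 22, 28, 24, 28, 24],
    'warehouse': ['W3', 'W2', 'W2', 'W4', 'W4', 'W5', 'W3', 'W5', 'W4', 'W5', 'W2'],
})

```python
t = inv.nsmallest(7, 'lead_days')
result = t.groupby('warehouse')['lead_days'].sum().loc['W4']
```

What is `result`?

33

take 7 rows with smallest lead_days:
    lead_days warehouse
0           2        W3
1           3        W2
2           8        W2
3           9        W4
6          22        W3
8          24        W4
10         24        W2
group by warehouse, sum of lead_days:
warehouse
W2    35
W3    24
W4    33
Name: lead_days, dtype: int64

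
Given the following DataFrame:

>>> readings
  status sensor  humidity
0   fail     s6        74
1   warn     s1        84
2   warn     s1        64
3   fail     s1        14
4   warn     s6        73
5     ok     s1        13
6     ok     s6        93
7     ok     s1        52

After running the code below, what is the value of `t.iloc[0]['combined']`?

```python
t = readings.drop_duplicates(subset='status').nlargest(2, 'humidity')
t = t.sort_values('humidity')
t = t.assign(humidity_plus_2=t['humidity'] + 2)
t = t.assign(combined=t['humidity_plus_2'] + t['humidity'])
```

150

drop duplicate status (keep=first):
  status sensor  humidity
0   fail     s6        74
1   warn     s1        84
5     ok     s1        13
take 2 rows with largest humidity:
  status sensor  humidity
1   warn     s1        84
0   fail     s6        74
sort by humidity:
  status sensor  humidity
0   fail     s6        74
1   warn     s1        84
add column humidity_plus_2 = t['humidity'] + 2:
  status sensor  humidity  humidity_plus_2
0   fail     s6        74               76
1   warn     s1        84               86
add column combined = t['humidity_plus_2'] + t['humidity']:
  status sensor  humidity  humidity_plus_2  combined
0   fail     s6        74               76       150
1   warn     s1        84               86       170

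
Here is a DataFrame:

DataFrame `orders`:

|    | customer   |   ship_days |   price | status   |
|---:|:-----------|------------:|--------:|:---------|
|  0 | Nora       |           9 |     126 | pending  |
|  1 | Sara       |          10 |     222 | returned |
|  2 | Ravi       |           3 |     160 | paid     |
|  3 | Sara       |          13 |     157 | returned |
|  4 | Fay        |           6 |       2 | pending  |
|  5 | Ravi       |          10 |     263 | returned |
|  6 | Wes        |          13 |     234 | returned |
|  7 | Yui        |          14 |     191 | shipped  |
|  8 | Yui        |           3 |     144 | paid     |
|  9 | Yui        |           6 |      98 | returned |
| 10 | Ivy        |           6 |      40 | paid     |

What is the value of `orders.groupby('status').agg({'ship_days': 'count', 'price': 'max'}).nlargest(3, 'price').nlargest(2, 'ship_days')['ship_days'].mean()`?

group by status: count(ship_days), max(price):
          ship_days  price
status                    
paid              3    160
pending           2    126
returned          5    263
shipped           1    191
take 3 rows with largest price:
          ship_days  price
status                    
returned          5    263
shipped           1    191
paid              3    160
take 2 rows with largest ship_days:
          ship_days  price
status                    
returned          5    263
paid              3    160

4.0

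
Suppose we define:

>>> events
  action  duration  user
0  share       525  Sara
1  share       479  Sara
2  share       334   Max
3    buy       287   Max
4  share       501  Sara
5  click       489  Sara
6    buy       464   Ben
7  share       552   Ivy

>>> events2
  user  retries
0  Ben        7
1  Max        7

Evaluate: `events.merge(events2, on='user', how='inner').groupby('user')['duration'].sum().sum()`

1085

merge on 'user' (how='inner') → 3 rows:
  action  duration user  retries
0  share       334  Max        7
1    buy       287  Max        7
2    buy       464  Ben        7
group by user, sum of duration:
user
Ben    464
Max    621
Name: duration, dtype: int64
Hence 1085.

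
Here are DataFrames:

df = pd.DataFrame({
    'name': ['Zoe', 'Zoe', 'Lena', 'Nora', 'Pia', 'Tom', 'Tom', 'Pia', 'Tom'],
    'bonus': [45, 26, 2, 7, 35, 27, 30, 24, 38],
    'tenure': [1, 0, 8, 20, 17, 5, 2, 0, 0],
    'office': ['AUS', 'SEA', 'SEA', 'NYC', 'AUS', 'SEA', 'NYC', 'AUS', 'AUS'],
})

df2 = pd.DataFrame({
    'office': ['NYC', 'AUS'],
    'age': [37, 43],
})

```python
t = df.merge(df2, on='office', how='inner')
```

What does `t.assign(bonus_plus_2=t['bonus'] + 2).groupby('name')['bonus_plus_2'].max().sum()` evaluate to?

133

merge on 'office' (how='inner') → 6 rows:
   name  bonus  tenure office  age
0   Zoe     45       1    AUS   43
1  Nora      7      20    NYC   37
2   Pia     35      17    AUS   43
3   Tom     30       2    NYC   37
4   Pia     24       0    AUS   43
5   Tom     38       0    AUS   43
add column bonus_plus_2 = t['bonus'] + 2:
   name  bonus  tenure office  age  bonus_plus_2
0   Zoe     45       1    AUS   43            47
1  Nora      7      20    NYC   37             9
2   Pia     35      17    AUS   43            37
3   Tom     30       2    NYC   37            32
4   Pia     24       0    AUS   43            26
5   Tom     38       0    AUS   43            40
group by name, max of bonus_plus_2:
name
Nora     9
Pia     37
Tom     40
Zoe     47
Name: bonus_plus_2, dtype: int64
Taking the sum of the resulting series gives 133.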